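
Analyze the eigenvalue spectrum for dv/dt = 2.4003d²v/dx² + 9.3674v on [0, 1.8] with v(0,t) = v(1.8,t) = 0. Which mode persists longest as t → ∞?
Eigenvalues: λₙ = 2.4003n²π²/1.8² - 9.3674.
First three modes:
  n=1: λ₁ = 2.4003π²/1.8² - 9.3674 ≈ -2.056
  n=2: λ₂ = 9.6012π²/1.8² - 9.3674 ≈ 19.88
  n=3: λ₃ = 21.6027π²/1.8² - 9.3674 ≈ 56.438
Since 2.4003π²/1.8² ≈ 7.312 < 9.3674, λ₁ < 0.
The n=1 mode grows fastest (−λₙ is largest for n=1) → dominates.
Asymptotic: v ~ c₁ sin(πx/1.8) e^{2.056t} (exponential growth at rate −λ₁ ≈ 2.056).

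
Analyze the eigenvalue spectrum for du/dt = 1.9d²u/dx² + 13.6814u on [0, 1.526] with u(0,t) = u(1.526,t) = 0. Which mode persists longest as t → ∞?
Eigenvalues: λₙ = 1.9n²π²/1.526² - 13.6814.
First three modes:
  n=1: λ₁ = 1.9π²/1.526² - 13.6814 ≈ -5.629
  n=2: λ₂ = 7.6π²/1.526² - 13.6814 ≈ 18.53
  n=3: λ₃ = 17.1π²/1.526² - 13.6814 ≈ 58.793
Since 1.9π²/1.526² ≈ 8.053 < 13.6814, λ₁ < 0.
The n=1 mode grows fastest (−λₙ is largest for n=1) → dominates.
Asymptotic: u ~ c₁ sin(πx/1.526) e^{5.629t} (exponential growth at rate −λ₁ ≈ 5.629).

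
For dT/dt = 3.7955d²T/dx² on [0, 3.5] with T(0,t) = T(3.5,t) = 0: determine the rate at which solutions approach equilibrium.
Eigenvalues: λₙ = 3.7955n²π²/3.5².
First three modes:
  n=1: λ₁ = 3.7955π²/3.5² ≈ 3.058
  n=2: λ₂ = 15.182π²/3.5² ≈ 12.232 (4× faster decay)
  n=3: λ₃ = 34.1595π²/3.5² ≈ 27.522 (9× faster decay)
As t → ∞, higher modes decay exponentially faster. The n=1 mode dominates: T ~ c₁ sin(πx/3.5) e^{-λ₁t}.
Decay rate: λ₁ = 3.7955π²/3.5² ≈ 3.058.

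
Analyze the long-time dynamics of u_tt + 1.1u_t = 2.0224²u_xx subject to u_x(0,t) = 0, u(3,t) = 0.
Long-time behavior: u → 0. Damping (γ=1.1) dissipates energy; oscillations decay exponentially.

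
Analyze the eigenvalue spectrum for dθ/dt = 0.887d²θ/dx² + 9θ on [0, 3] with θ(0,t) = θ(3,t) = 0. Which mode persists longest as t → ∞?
Eigenvalues: λₙ = 0.887n²π²/3² - 9.
First three modes:
  n=1: λ₁ = 0.887π²/3² - 9 ≈ -8.027
  n=2: λ₂ = 3.548π²/3² - 9 ≈ -5.109
  n=3: λ₃ = 7.983π²/3² - 9 ≈ -0.246
Since 0.887π²/3² ≈ 0.973 < 9, λ₁ < 0.
The n=1 mode grows fastest (−λₙ is largest for n=1) → dominates.
Asymptotic: θ ~ c₁ sin(πx/3) e^{8.027t} (exponential growth at rate −λ₁ ≈ 8.027).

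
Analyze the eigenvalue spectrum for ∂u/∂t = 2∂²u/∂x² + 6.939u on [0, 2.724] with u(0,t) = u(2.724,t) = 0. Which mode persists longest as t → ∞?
Eigenvalues: λₙ = 2n²π²/2.724² - 6.939.
First three modes:
  n=1: λ₁ = 2π²/2.724² - 6.939 ≈ -4.279
  n=2: λ₂ = 8π²/2.724² - 6.939 ≈ 3.702
  n=3: λ₃ = 18π²/2.724² - 6.939 ≈ 17.003
Since 2π²/2.724² ≈ 2.66 < 6.939, λ₁ < 0.
The n=1 mode grows fastest (−λₙ is largest for n=1) → dominates.
Asymptotic: u ~ c₁ sin(πx/2.724) e^{4.279t} (exponential growth at rate −λ₁ ≈ 4.279).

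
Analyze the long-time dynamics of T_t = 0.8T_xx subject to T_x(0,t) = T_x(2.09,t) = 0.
Long-time behavior: T → constant (steady state). Heat is conserved (no flux at boundaries); solution approaches the spatial average.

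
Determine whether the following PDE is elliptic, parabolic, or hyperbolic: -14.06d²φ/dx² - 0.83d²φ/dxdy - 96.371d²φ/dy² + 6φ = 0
Coefficients: A = -14.06, B = -0.83, C = -96.371. B² - 4AC = -5419.21614, which is negative, so the equation is elliptic.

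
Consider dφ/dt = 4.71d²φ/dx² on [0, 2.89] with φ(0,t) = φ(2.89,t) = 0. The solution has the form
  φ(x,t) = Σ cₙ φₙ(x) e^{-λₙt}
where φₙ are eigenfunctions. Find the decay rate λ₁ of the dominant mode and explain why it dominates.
Eigenvalues: λₙ = 4.71n²π²/2.89².
First three modes:
  n=1: λ₁ = 4.71π²/2.89² ≈ 5.566
  n=2: λ₂ = 18.84π²/2.89² ≈ 22.263 (4× faster decay)
  n=3: λ₃ = 42.39π²/2.89² ≈ 50.092 (9× faster decay)
As t → ∞, higher modes decay exponentially faster. The n=1 mode dominates: φ ~ c₁ sin(πx/2.89) e^{-λ₁t}.
Decay rate: λ₁ = 4.71π²/2.89² ≈ 5.566.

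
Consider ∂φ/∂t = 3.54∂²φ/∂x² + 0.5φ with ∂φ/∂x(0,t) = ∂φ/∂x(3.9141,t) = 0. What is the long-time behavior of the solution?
As t → ∞, φ grows unboundedly. With Neumann BCs the constant mode has diffusion eigenvalue 0, so any r > 0 makes it grow like e^(0.5t); solution grows exponentially.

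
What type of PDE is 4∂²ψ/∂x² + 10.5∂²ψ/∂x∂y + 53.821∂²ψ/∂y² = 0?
With A = 4, B = 10.5, C = 53.821, the discriminant is -750.886. This is an elliptic PDE.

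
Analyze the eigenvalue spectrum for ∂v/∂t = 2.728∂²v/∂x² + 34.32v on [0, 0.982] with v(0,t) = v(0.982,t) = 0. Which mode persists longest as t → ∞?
Eigenvalues: λₙ = 2.728n²π²/0.982² - 34.32.
First three modes:
  n=1: λ₁ = 2.728π²/0.982² - 34.32 ≈ -6.4
  n=2: λ₂ = 10.912π²/0.982² - 34.32 ≈ 77.361
  n=3: λ₃ = 24.552π²/0.982² - 34.32 ≈ 216.963
Since 2.728π²/0.982² ≈ 27.92 < 34.32, λ₁ < 0.
The n=1 mode grows fastest (−λₙ is largest for n=1) → dominates.
Asymptotic: v ~ c₁ sin(πx/0.982) e^{6.4t} (exponential growth at rate −λ₁ ≈ 6.4).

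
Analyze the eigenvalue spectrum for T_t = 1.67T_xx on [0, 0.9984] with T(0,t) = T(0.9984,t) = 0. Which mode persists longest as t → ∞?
Eigenvalues: λₙ = 1.67n²π²/0.9984².
First three modes:
  n=1: λ₁ = 1.67π²/0.9984² ≈ 16.535
  n=2: λ₂ = 6.68π²/0.9984² ≈ 66.14 (4× faster decay)
  n=3: λ₃ = 15.03π²/0.9984² ≈ 148.816 (9× faster decay)
As t → ∞, higher modes decay exponentially faster. The n=1 mode dominates: T ~ c₁ sin(πx/0.9984) e^{-λ₁t}.
Decay rate: λ₁ = 1.67π²/0.9984² ≈ 16.535.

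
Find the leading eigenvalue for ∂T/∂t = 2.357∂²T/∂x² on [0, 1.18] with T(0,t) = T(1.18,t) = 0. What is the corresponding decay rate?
Eigenvalues: λₙ = 2.357n²π²/1.18².
First three modes:
  n=1: λ₁ = 2.357π²/1.18² ≈ 16.707
  n=2: λ₂ = 9.428π²/1.18² ≈ 66.828 (4× faster decay)
  n=3: λ₃ = 21.213π²/1.18² ≈ 150.362 (9× faster decay)
As t → ∞, higher modes decay exponentially faster. The n=1 mode dominates: T ~ c₁ sin(πx/1.18) e^{-λ₁t}.
Decay rate: λ₁ = 2.357π²/1.18² ≈ 16.707.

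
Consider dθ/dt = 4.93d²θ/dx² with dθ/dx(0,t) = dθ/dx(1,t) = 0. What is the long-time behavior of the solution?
As t → ∞, θ → constant (steady state). Heat is conserved (no flux at boundaries); solution approaches the spatial average.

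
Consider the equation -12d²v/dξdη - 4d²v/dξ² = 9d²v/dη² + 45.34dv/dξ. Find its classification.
Rewriting in standard form: -4d²v/dξ² - 12d²v/dξdη - 9d²v/dη² - 45.34dv/dξ = 0. Parabolic. (A = -4, B = -12, C = -9 gives B² - 4AC = 0.)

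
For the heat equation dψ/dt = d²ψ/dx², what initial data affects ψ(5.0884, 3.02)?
The entire real line. The heat equation has infinite propagation speed: any initial disturbance instantly affects all points (though exponentially small far away).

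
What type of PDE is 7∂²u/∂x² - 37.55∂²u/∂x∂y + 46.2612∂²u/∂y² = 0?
With A = 7, B = -37.55, C = 46.2612, the discriminant is 114.6889. This is a hyperbolic PDE.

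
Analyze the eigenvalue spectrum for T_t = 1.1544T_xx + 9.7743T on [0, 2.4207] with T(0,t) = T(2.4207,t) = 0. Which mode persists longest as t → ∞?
Eigenvalues: λₙ = 1.1544n²π²/2.4207² - 9.7743.
First three modes:
  n=1: λ₁ = 1.1544π²/2.4207² - 9.7743 ≈ -7.83
  n=2: λ₂ = 4.6176π²/2.4207² - 9.7743 ≈ -1.997
  n=3: λ₃ = 10.3896π²/2.4207² - 9.7743 ≈ 7.725
Since 1.1544π²/2.4207² ≈ 1.944 < 9.7743, λ₁ < 0.
The n=1 mode grows fastest (−λₙ is largest for n=1) → dominates.
Asymptotic: T ~ c₁ sin(πx/2.4207) e^{7.83t} (exponential growth at rate −λ₁ ≈ 7.83).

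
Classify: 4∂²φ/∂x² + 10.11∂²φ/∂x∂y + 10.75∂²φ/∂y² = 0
Elliptic (discriminant = -69.7879).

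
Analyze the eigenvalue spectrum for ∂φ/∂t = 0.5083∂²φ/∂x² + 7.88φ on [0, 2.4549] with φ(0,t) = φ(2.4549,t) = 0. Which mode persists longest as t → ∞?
Eigenvalues: λₙ = 0.5083n²π²/2.4549² - 7.88.
First three modes:
  n=1: λ₁ = 0.5083π²/2.4549² - 7.88 ≈ -7.048
  n=2: λ₂ = 2.0332π²/2.4549² - 7.88 ≈ -4.55
  n=3: λ₃ = 4.5747π²/2.4549² - 7.88 ≈ -0.388
Since 0.5083π²/2.4549² ≈ 0.832 < 7.88, λ₁ < 0.
The n=1 mode grows fastest (−λₙ is largest for n=1) → dominates.
Asymptotic: φ ~ c₁ sin(πx/2.4549) e^{7.048t} (exponential growth at rate −λ₁ ≈ 7.048).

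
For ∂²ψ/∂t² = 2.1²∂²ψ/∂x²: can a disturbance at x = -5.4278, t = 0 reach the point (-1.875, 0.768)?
No. The domain of dependence is [-3.4878, -0.2622], and -5.4278 is outside this interval.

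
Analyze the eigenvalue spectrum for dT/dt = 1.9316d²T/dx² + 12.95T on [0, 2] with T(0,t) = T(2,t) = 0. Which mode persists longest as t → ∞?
Eigenvalues: λₙ = 1.9316n²π²/2² - 12.95.
First three modes:
  n=1: λ₁ = 1.9316π²/2² - 12.95 ≈ -8.184
  n=2: λ₂ = 7.7264π²/2² - 12.95 ≈ 6.114
  n=3: λ₃ = 17.3844π²/2² - 12.95 ≈ 29.944
Since 1.9316π²/2² ≈ 4.766 < 12.95, λ₁ < 0.
The n=1 mode grows fastest (−λₙ is largest for n=1) → dominates.
Asymptotic: T ~ c₁ sin(πx/2) e^{8.184t} (exponential growth at rate −λ₁ ≈ 8.184).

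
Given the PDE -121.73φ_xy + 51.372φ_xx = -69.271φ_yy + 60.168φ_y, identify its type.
Rewriting in standard form: 51.372φ_xx - 121.73φ_xy + 69.271φ_yy - 60.168φ_y = 0. The second-order coefficients are A = 51.372, B = -121.73, C = 69.271. Since B² - 4AC = 583.833652 > 0, this is a hyperbolic PDE.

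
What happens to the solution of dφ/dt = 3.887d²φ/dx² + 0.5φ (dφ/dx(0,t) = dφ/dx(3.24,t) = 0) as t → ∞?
φ grows unboundedly. With Neumann BCs the constant mode has diffusion eigenvalue 0, so any r > 0 makes it grow like e^(0.5t); solution grows exponentially.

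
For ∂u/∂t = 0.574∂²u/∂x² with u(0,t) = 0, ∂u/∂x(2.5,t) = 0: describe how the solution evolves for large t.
u → 0. Heat escapes through the Dirichlet boundary.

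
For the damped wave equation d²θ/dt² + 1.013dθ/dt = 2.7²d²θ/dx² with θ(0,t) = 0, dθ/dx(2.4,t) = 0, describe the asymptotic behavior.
θ → 0. Damping (γ=1.013) dissipates energy; oscillations decay exponentially.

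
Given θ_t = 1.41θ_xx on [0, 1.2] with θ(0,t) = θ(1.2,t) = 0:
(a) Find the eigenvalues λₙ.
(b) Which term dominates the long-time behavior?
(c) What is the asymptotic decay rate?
Eigenvalues: λₙ = 1.41n²π²/1.2².
First three modes:
  n=1: λ₁ = 1.41π²/1.2² ≈ 9.664
  n=2: λ₂ = 5.64π²/1.2² ≈ 38.656 (4× faster decay)
  n=3: λ₃ = 12.69π²/1.2² ≈ 86.976 (9× faster decay)
As t → ∞, higher modes decay exponentially faster. The n=1 mode dominates: θ ~ c₁ sin(πx/1.2) e^{-λ₁t}.
Decay rate: λ₁ = 1.41π²/1.2² ≈ 9.664.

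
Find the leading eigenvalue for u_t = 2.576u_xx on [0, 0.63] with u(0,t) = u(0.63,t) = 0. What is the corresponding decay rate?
Eigenvalues: λₙ = 2.576n²π²/0.63².
First three modes:
  n=1: λ₁ = 2.576π²/0.63² ≈ 64.057
  n=2: λ₂ = 10.304π²/0.63² ≈ 256.227 (4× faster decay)
  n=3: λ₃ = 23.184π²/0.63² ≈ 576.51 (9× faster decay)
As t → ∞, higher modes decay exponentially faster. The n=1 mode dominates: u ~ c₁ sin(πx/0.63) e^{-λ₁t}.
Decay rate: λ₁ = 2.576π²/0.63² ≈ 64.057.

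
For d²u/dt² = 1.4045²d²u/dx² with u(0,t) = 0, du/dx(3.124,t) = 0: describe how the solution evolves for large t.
u oscillates (no decay). Energy is conserved; the solution oscillates indefinitely as standing waves.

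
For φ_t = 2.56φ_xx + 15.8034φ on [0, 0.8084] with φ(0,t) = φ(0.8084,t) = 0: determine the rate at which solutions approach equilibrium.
Eigenvalues: λₙ = 2.56n²π²/0.8084² - 15.8034.
First three modes:
  n=1: λ₁ = 2.56π²/0.8084² - 15.8034 ≈ 22.859
  n=2: λ₂ = 10.24π²/0.8084² - 15.8034 ≈ 138.846
  n=3: λ₃ = 23.04π²/0.8084² - 15.8034 ≈ 332.157
Since 2.56π²/0.8084² ≈ 38.662 > 15.8034, all λₙ > 0.
The n=1 mode decays slowest → dominates as t → ∞.
Asymptotic: φ ~ c₁ sin(πx/0.8084) e^{-λ₁t} with decay rate λ₁ ≈ 22.859.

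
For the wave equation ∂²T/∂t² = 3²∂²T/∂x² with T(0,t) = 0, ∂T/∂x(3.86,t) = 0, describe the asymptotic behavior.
T oscillates (no decay). Energy is conserved; the solution oscillates indefinitely as standing waves.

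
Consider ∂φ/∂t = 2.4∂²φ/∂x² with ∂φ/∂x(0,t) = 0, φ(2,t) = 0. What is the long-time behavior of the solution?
As t → ∞, φ → 0. Heat escapes through the Dirichlet boundary.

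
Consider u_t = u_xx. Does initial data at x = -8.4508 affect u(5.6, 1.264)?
Yes, for any finite x. The heat equation has infinite propagation speed, so all initial data affects all points at any t > 0.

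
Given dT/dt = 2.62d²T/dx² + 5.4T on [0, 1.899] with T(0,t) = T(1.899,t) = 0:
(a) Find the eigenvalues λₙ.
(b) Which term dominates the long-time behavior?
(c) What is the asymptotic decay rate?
Eigenvalues: λₙ = 2.62n²π²/1.899² - 5.4.
First three modes:
  n=1: λ₁ = 2.62π²/1.899² - 5.4 ≈ 1.771
  n=2: λ₂ = 10.48π²/1.899² - 5.4 ≈ 23.282
  n=3: λ₃ = 23.58π²/1.899² - 5.4 ≈ 59.135
Since 2.62π²/1.899² ≈ 7.171 > 5.4, all λₙ > 0.
The n=1 mode decays slowest → dominates as t → ∞.
Asymptotic: T ~ c₁ sin(πx/1.899) e^{-λ₁t} with decay rate λ₁ ≈ 1.771.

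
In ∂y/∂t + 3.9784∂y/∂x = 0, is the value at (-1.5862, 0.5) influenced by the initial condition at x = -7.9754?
No. Only data at x = -3.5754 affects (-1.5862, 0.5). Advection has one-way propagation along characteristics.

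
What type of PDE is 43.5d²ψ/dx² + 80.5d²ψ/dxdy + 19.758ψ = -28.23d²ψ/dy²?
Rewriting in standard form: 43.5d²ψ/dx² + 80.5d²ψ/dxdy + 28.23d²ψ/dy² + 19.758ψ = 0. With A = 43.5, B = 80.5, C = 28.23, the discriminant is 1568.23. This is a hyperbolic PDE.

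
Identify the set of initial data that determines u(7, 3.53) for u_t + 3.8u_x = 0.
A single point: x = -6.414. The characteristic through (7, 3.53) is x - 3.8t = const, so x = 7 - 3.8·3.53 = -6.414.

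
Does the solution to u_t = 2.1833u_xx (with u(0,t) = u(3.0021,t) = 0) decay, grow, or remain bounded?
u → 0. Heat diffuses out through both boundaries.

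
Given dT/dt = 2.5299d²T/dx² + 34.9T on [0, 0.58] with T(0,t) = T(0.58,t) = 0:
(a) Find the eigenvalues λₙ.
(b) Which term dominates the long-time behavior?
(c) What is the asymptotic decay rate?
Eigenvalues: λₙ = 2.5299n²π²/0.58² - 34.9.
First three modes:
  n=1: λ₁ = 2.5299π²/0.58² - 34.9 ≈ 39.324
  n=2: λ₂ = 10.1196π²/0.58² - 34.9 ≈ 261.998
  n=3: λ₃ = 22.7691π²/0.58² - 34.9 ≈ 633.12
Since 2.5299π²/0.58² ≈ 74.224 > 34.9, all λₙ > 0.
The n=1 mode decays slowest → dominates as t → ∞.
Asymptotic: T ~ c₁ sin(πx/0.58) e^{-λ₁t} with decay rate λ₁ ≈ 39.324.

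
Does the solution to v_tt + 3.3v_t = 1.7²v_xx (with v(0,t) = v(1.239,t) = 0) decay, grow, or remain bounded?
v → 0. Damping (γ=3.3) dissipates energy; oscillations decay exponentially.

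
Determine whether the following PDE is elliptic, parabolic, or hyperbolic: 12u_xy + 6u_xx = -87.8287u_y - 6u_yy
Rewriting in standard form: 6u_xx + 12u_xy + 6u_yy + 87.8287u_y = 0. Coefficients: A = 6, B = 12, C = 6. B² - 4AC = 0, which is zero, so the equation is parabolic.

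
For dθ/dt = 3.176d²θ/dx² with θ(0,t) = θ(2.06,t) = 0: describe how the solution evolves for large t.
θ → 0. Heat diffuses out through both boundaries.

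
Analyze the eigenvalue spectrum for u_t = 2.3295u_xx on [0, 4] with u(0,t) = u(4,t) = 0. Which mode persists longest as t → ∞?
Eigenvalues: λₙ = 2.3295n²π²/4².
First three modes:
  n=1: λ₁ = 2.3295π²/4² ≈ 1.437
  n=2: λ₂ = 9.318π²/4² ≈ 5.748 (4× faster decay)
  n=3: λ₃ = 20.9655π²/4² ≈ 12.933 (9× faster decay)
As t → ∞, higher modes decay exponentially faster. The n=1 mode dominates: u ~ c₁ sin(πx/4) e^{-λ₁t}.
Decay rate: λ₁ = 2.3295π²/4² ≈ 1.437.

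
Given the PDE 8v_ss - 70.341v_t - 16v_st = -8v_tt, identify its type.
Rewriting in standard form: 8v_ss - 16v_st + 8v_tt - 70.341v_t = 0. The second-order coefficients are A = 8, B = -16, C = 8. Since B² - 4AC = 0 = 0, this is a parabolic PDE.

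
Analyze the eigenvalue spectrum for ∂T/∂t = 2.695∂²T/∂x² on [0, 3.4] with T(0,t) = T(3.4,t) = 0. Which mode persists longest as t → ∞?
Eigenvalues: λₙ = 2.695n²π²/3.4².
First three modes:
  n=1: λ₁ = 2.695π²/3.4² ≈ 2.301
  n=2: λ₂ = 10.78π²/3.4² ≈ 9.204 (4× faster decay)
  n=3: λ₃ = 24.255π²/3.4² ≈ 20.708 (9× faster decay)
As t → ∞, higher modes decay exponentially faster. The n=1 mode dominates: T ~ c₁ sin(πx/3.4) e^{-λ₁t}.
Decay rate: λ₁ = 2.695π²/3.4² ≈ 2.301.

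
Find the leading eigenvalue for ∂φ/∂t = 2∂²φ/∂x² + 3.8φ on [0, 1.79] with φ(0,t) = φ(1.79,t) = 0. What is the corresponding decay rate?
Eigenvalues: λₙ = 2n²π²/1.79² - 3.8.
First three modes:
  n=1: λ₁ = 2π²/1.79² - 3.8 ≈ 2.361
  n=2: λ₂ = 8π²/1.79² - 3.8 ≈ 20.842
  n=3: λ₃ = 18π²/1.79² - 3.8 ≈ 51.645
Since 2π²/1.79² ≈ 6.161 > 3.8, all λₙ > 0.
The n=1 mode decays slowest → dominates as t → ∞.
Asymptotic: φ ~ c₁ sin(πx/1.79) e^{-λ₁t} with decay rate λ₁ ≈ 2.361.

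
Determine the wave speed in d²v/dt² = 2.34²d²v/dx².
Speed = 2.34. Information travels along characteristics x = x₀ ± 2.34t.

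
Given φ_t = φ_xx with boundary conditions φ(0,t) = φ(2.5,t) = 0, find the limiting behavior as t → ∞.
φ → 0. Heat diffuses out through both boundaries.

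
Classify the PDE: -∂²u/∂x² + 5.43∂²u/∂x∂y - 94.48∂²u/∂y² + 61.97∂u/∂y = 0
A = -1, B = 5.43, C = -94.48. Discriminant B² - 4AC = -348.4351. Since -348.4351 < 0, elliptic.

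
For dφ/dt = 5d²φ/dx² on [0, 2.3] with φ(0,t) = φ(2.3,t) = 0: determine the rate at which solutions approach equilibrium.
Eigenvalues: λₙ = 5n²π²/2.3².
First three modes:
  n=1: λ₁ = 5π²/2.3² ≈ 9.329
  n=2: λ₂ = 20π²/2.3² ≈ 37.314 (4× faster decay)
  n=3: λ₃ = 45π²/2.3² ≈ 83.957 (9× faster decay)
As t → ∞, higher modes decay exponentially faster. The n=1 mode dominates: φ ~ c₁ sin(πx/2.3) e^{-λ₁t}.
Decay rate: λ₁ = 5π²/2.3² ≈ 9.329.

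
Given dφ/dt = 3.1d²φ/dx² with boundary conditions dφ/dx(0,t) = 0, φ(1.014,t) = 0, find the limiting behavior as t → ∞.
φ → 0. Heat escapes through the Dirichlet boundary.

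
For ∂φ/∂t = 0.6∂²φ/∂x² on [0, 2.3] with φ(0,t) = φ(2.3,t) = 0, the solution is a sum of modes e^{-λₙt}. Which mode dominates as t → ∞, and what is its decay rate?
Eigenvalues: λₙ = 0.6n²π²/2.3².
First three modes:
  n=1: λ₁ = 0.6π²/2.3² ≈ 1.119
  n=2: λ₂ = 2.4π²/2.3² ≈ 4.478 (4× faster decay)
  n=3: λ₃ = 5.4π²/2.3² ≈ 10.075 (9× faster decay)
As t → ∞, higher modes decay exponentially faster. The n=1 mode dominates: φ ~ c₁ sin(πx/2.3) e^{-λ₁t}.
Decay rate: λ₁ = 0.6π²/2.3² ≈ 1.119.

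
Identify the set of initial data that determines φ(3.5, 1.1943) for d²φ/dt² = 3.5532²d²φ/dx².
Domain of dependence: [-0.74358676, 7.74358676]. Signals travel at speed 3.5532, so data within |x - 3.5| ≤ 3.5532·1.1943 = 4.24358676 can reach the point.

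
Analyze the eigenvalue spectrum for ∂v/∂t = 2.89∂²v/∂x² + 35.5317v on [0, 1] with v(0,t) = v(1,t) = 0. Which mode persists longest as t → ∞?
Eigenvalues: λₙ = 2.89n²π²/1² - 35.5317.
First three modes:
  n=1: λ₁ = 2.89π² - 35.5317 ≈ -7.009
  n=2: λ₂ = 11.56π² - 35.5317 ≈ 78.561
  n=3: λ₃ = 26.01π² - 35.5317 ≈ 221.177
Since 2.89π² ≈ 28.523 < 35.5317, λ₁ < 0.
The n=1 mode grows fastest (−λₙ is largest for n=1) → dominates.
Asymptotic: v ~ c₁ sin(πx/1) e^{7.009t} (exponential growth at rate −λ₁ ≈ 7.009).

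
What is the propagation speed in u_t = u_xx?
Infinite. The heat equation is parabolic, not hyperbolic, so disturbances propagate instantly.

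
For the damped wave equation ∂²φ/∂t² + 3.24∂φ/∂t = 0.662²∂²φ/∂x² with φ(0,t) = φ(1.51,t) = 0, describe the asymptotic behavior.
φ → 0. Damping (γ=3.24) dissipates energy; oscillations decay exponentially.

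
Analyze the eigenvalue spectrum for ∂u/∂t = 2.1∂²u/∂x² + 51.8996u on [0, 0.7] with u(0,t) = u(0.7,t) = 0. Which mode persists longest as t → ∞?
Eigenvalues: λₙ = 2.1n²π²/0.7² - 51.8996.
First three modes:
  n=1: λ₁ = 2.1π²/0.7² - 51.8996 ≈ -9.601
  n=2: λ₂ = 8.4π²/0.7² - 51.8996 ≈ 117.294
  n=3: λ₃ = 18.9π²/0.7² - 51.8996 ≈ 328.785
Since 2.1π²/0.7² ≈ 42.298 < 51.8996, λ₁ < 0.
The n=1 mode grows fastest (−λₙ is largest for n=1) → dominates.
Asymptotic: u ~ c₁ sin(πx/0.7) e^{9.601t} (exponential growth at rate −λ₁ ≈ 9.601).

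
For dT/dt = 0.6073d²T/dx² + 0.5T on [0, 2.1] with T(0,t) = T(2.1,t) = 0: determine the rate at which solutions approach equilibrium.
Eigenvalues: λₙ = 0.6073n²π²/2.1² - 0.5.
First three modes:
  n=1: λ₁ = 0.6073π²/2.1² - 0.5 ≈ 0.859
  n=2: λ₂ = 2.4292π²/2.1² - 0.5 ≈ 4.937
  n=3: λ₃ = 5.4657π²/2.1² - 0.5 ≈ 11.732
Since 0.6073π²/2.1² ≈ 1.359 > 0.5, all λₙ > 0.
The n=1 mode decays slowest → dominates as t → ∞.
Asymptotic: T ~ c₁ sin(πx/2.1) e^{-λ₁t} with decay rate λ₁ ≈ 0.859.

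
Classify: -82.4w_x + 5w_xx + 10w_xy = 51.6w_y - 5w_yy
Rewriting in standard form: 5w_xx + 10w_xy + 5w_yy - 82.4w_x - 51.6w_y = 0. Parabolic (discriminant = 0).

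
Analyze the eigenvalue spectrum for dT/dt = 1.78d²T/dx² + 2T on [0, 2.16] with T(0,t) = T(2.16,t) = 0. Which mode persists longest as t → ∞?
Eigenvalues: λₙ = 1.78n²π²/2.16² - 2.
First three modes:
  n=1: λ₁ = 1.78π²/2.16² - 2 ≈ 1.765
  n=2: λ₂ = 7.12π²/2.16² - 2 ≈ 13.062
  n=3: λ₃ = 16.02π²/2.16² - 2 ≈ 31.889
Since 1.78π²/2.16² ≈ 3.765 > 2, all λₙ > 0.
The n=1 mode decays slowest → dominates as t → ∞.
Asymptotic: T ~ c₁ sin(πx/2.16) e^{-λ₁t} with decay rate λ₁ ≈ 1.765.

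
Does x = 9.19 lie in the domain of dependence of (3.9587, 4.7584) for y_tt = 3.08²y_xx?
Yes. The domain of dependence is [-10.697172, 18.614572], and 9.19 ∈ [-10.697172, 18.614572].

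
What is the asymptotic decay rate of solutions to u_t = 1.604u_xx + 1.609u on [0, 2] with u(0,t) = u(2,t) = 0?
Eigenvalues: λₙ = 1.604n²π²/2² - 1.609.
First three modes:
  n=1: λ₁ = 1.604π²/2² - 1.609 ≈ 2.349
  n=2: λ₂ = 6.416π²/2² - 1.609 ≈ 14.222
  n=3: λ₃ = 14.436π²/2² - 1.609 ≈ 34.01
Since 1.604π²/2² ≈ 3.958 > 1.609, all λₙ > 0.
The n=1 mode decays slowest → dominates as t → ∞.
Asymptotic: u ~ c₁ sin(πx/2) e^{-λ₁t} with decay rate λ₁ ≈ 2.349.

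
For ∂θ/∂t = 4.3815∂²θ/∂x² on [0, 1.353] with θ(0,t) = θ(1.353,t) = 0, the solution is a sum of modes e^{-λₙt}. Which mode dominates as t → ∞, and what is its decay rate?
Eigenvalues: λₙ = 4.3815n²π²/1.353².
First three modes:
  n=1: λ₁ = 4.3815π²/1.353² ≈ 23.623
  n=2: λ₂ = 17.526π²/1.353² ≈ 94.49 (4× faster decay)
  n=3: λ₃ = 39.4335π²/1.353² ≈ 212.603 (9× faster decay)
As t → ∞, higher modes decay exponentially faster. The n=1 mode dominates: θ ~ c₁ sin(πx/1.353) e^{-λ₁t}.
Decay rate: λ₁ = 4.3815π²/1.353² ≈ 23.623.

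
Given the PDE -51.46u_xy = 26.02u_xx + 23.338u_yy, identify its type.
Rewriting in standard form: -26.02u_xx - 51.46u_xy - 23.338u_yy = 0. The second-order coefficients are A = -26.02, B = -51.46, C = -23.338. Since B² - 4AC = 219.11256 > 0, this is a hyperbolic PDE.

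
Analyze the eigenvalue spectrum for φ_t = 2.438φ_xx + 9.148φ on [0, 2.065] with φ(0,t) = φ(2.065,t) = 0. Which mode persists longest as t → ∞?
Eigenvalues: λₙ = 2.438n²π²/2.065² - 9.148.
First three modes:
  n=1: λ₁ = 2.438π²/2.065² - 9.148 ≈ -3.505
  n=2: λ₂ = 9.752π²/2.065² - 9.148 ≈ 13.423
  n=3: λ₃ = 21.942π²/2.065² - 9.148 ≈ 41.637
Since 2.438π²/2.065² ≈ 5.643 < 9.148, λ₁ < 0.
The n=1 mode grows fastest (−λₙ is largest for n=1) → dominates.
Asymptotic: φ ~ c₁ sin(πx/2.065) e^{3.505t} (exponential growth at rate −λ₁ ≈ 3.505).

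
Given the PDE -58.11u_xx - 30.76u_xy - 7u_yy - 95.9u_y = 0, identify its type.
The second-order coefficients are A = -58.11, B = -30.76, C = -7. Since B² - 4AC = -680.9024 < 0, this is an elliptic PDE.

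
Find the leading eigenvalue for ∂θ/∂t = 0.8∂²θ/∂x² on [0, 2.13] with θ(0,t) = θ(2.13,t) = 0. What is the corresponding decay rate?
Eigenvalues: λₙ = 0.8n²π²/2.13².
First three modes:
  n=1: λ₁ = 0.8π²/2.13² ≈ 1.74
  n=2: λ₂ = 3.2π²/2.13² ≈ 6.961 (4× faster decay)
  n=3: λ₃ = 7.2π²/2.13² ≈ 15.663 (9× faster decay)
As t → ∞, higher modes decay exponentially faster. The n=1 mode dominates: θ ~ c₁ sin(πx/2.13) e^{-λ₁t}.
Decay rate: λ₁ = 0.8π²/2.13² ≈ 1.74.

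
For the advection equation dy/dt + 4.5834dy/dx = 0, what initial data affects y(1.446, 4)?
A single point: x = -16.8876. The characteristic through (1.446, 4) is x - 4.5834t = const, so x = 1.446 - 4.5834·4 = -16.8876.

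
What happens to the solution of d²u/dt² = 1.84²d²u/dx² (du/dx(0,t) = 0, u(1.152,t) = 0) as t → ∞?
u oscillates (no decay). Energy is conserved; the solution oscillates indefinitely as standing waves.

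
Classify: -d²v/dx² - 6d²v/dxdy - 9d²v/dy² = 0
Parabolic (discriminant = 0).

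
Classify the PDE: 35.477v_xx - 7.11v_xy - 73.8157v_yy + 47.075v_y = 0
A = 35.477, B = -7.11, C = -73.8157. Discriminant B² - 4AC = 10525.5904556. Since 10525.5904556 > 0, hyperbolic.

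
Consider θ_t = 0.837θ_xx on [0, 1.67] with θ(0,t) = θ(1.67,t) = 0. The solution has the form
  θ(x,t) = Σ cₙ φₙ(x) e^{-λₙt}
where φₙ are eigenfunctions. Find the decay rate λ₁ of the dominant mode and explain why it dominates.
Eigenvalues: λₙ = 0.837n²π²/1.67².
First three modes:
  n=1: λ₁ = 0.837π²/1.67² ≈ 2.962
  n=2: λ₂ = 3.348π²/1.67² ≈ 11.848 (4× faster decay)
  n=3: λ₃ = 7.533π²/1.67² ≈ 26.658 (9× faster decay)
As t → ∞, higher modes decay exponentially faster. The n=1 mode dominates: θ ~ c₁ sin(πx/1.67) e^{-λ₁t}.
Decay rate: λ₁ = 0.837π²/1.67² ≈ 2.962.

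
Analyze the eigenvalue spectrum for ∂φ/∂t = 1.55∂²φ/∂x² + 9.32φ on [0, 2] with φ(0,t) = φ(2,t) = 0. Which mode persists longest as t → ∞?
Eigenvalues: λₙ = 1.55n²π²/2² - 9.32.
First three modes:
  n=1: λ₁ = 1.55π²/2² - 9.32 ≈ -5.496
  n=2: λ₂ = 6.2π²/2² - 9.32 ≈ 5.978
  n=3: λ₃ = 13.95π²/2² - 9.32 ≈ 25.1
Since 1.55π²/2² ≈ 3.824 < 9.32, λ₁ < 0.
The n=1 mode grows fastest (−λₙ is largest for n=1) → dominates.
Asymptotic: φ ~ c₁ sin(πx/2) e^{5.496t} (exponential growth at rate −λ₁ ≈ 5.496).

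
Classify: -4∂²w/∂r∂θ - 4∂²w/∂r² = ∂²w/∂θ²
Rewriting in standard form: -4∂²w/∂r² - 4∂²w/∂r∂θ - ∂²w/∂θ² = 0. Parabolic (discriminant = 0).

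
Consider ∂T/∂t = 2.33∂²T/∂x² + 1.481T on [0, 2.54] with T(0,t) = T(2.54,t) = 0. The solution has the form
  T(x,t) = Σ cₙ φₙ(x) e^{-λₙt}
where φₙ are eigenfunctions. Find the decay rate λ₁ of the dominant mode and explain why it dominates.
Eigenvalues: λₙ = 2.33n²π²/2.54² - 1.481.
First three modes:
  n=1: λ₁ = 2.33π²/2.54² - 1.481 ≈ 2.083
  n=2: λ₂ = 9.32π²/2.54² - 1.481 ≈ 12.777
  n=3: λ₃ = 20.97π²/2.54² - 1.481 ≈ 30.599
Since 2.33π²/2.54² ≈ 3.564 > 1.481, all λₙ > 0.
The n=1 mode decays slowest → dominates as t → ∞.
Asymptotic: T ~ c₁ sin(πx/2.54) e^{-λ₁t} with decay rate λ₁ ≈ 2.083.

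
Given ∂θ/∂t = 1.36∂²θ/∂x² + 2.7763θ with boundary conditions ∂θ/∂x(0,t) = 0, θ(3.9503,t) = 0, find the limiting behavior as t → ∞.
θ grows unboundedly. Reaction dominates diffusion (r=2.7763 > κπ²/(4L²)≈0.22); solution grows exponentially.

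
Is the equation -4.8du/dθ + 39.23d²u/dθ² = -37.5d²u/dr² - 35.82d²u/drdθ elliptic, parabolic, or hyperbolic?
Rewriting in standard form: 37.5d²u/dr² + 35.82d²u/drdθ + 39.23d²u/dθ² - 4.8du/dθ = 0. Computing B² - 4AC with A = 37.5, B = 35.82, C = 39.23: discriminant = -4601.4276 (negative). Answer: elliptic.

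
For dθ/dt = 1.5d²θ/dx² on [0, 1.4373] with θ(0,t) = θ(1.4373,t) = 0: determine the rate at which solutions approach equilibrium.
Eigenvalues: λₙ = 1.5n²π²/1.4373².
First three modes:
  n=1: λ₁ = 1.5π²/1.4373² ≈ 7.166
  n=2: λ₂ = 6π²/1.4373² ≈ 28.665 (4× faster decay)
  n=3: λ₃ = 13.5π²/1.4373² ≈ 64.497 (9× faster decay)
As t → ∞, higher modes decay exponentially faster. The n=1 mode dominates: θ ~ c₁ sin(πx/1.4373) e^{-λ₁t}.
Decay rate: λ₁ = 1.5π²/1.4373² ≈ 7.166.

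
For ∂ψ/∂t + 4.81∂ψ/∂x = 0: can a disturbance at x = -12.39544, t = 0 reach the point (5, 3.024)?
No. Only data at x = -9.54544 affects (5, 3.024). Advection has one-way propagation along characteristics.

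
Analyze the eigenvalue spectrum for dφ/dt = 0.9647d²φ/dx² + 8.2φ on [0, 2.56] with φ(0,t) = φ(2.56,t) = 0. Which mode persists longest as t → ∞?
Eigenvalues: λₙ = 0.9647n²π²/2.56² - 8.2.
First three modes:
  n=1: λ₁ = 0.9647π²/2.56² - 8.2 ≈ -6.747
  n=2: λ₂ = 3.8588π²/2.56² - 8.2 ≈ -2.389
  n=3: λ₃ = 8.6823π²/2.56² - 8.2 ≈ 4.875
Since 0.9647π²/2.56² ≈ 1.453 < 8.2, λ₁ < 0.
The n=1 mode grows fastest (−λₙ is largest for n=1) → dominates.
Asymptotic: φ ~ c₁ sin(πx/2.56) e^{6.747t} (exponential growth at rate −λ₁ ≈ 6.747).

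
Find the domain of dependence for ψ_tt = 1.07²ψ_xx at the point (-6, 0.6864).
Domain of dependence: [-6.734448, -5.265552]. Signals travel at speed 1.07, so data within |x - -6| ≤ 1.07·0.6864 = 0.734448 can reach the point.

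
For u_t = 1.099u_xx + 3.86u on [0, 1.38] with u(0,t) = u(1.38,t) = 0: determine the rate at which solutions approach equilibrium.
Eigenvalues: λₙ = 1.099n²π²/1.38² - 3.86.
First three modes:
  n=1: λ₁ = 1.099π²/1.38² - 3.86 ≈ 1.836
  n=2: λ₂ = 4.396π²/1.38² - 3.86 ≈ 18.922
  n=3: λ₃ = 9.891π²/1.38² - 3.86 ≈ 47.4
Since 1.099π²/1.38² ≈ 5.696 > 3.86, all λₙ > 0.
The n=1 mode decays slowest → dominates as t → ∞.
Asymptotic: u ~ c₁ sin(πx/1.38) e^{-λ₁t} with decay rate λ₁ ≈ 1.836.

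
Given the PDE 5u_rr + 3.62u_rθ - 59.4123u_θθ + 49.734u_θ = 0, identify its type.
The second-order coefficients are A = 5, B = 3.62, C = -59.4123. Since B² - 4AC = 1201.3504 > 0, this is a hyperbolic PDE.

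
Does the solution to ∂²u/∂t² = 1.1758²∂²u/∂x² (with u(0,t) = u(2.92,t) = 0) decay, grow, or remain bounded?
u oscillates (no decay). Energy is conserved; the solution oscillates indefinitely as standing waves.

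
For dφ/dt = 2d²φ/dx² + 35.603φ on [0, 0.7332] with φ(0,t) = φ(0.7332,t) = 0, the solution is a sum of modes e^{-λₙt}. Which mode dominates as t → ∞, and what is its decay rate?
Eigenvalues: λₙ = 2n²π²/0.7332² - 35.603.
First three modes:
  n=1: λ₁ = 2π²/0.7332² - 35.603 ≈ 1.115
  n=2: λ₂ = 8π²/0.7332² - 35.603 ≈ 111.271
  n=3: λ₃ = 18π²/0.7332² - 35.603 ≈ 294.863
Since 2π²/0.7332² ≈ 36.718 > 35.603, all λₙ > 0.
The n=1 mode decays slowest → dominates as t → ∞.
Asymptotic: φ ~ c₁ sin(πx/0.7332) e^{-λ₁t} with decay rate λ₁ ≈ 1.115.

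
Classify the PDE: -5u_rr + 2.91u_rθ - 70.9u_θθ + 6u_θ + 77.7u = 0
A = -5, B = 2.91, C = -70.9. Discriminant B² - 4AC = -1409.5319. Since -1409.5319 < 0, elliptic.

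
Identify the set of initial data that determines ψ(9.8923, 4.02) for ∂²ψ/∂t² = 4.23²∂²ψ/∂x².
Domain of dependence: [-7.1123, 26.8969]. Signals travel at speed 4.23, so data within |x - 9.8923| ≤ 4.23·4.02 = 17.0046 can reach the point.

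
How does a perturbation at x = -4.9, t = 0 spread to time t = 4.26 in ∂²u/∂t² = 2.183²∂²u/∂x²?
Domain of influence: [-14.19958, 4.39958]. Data at x = -4.9 spreads outward at speed 2.183.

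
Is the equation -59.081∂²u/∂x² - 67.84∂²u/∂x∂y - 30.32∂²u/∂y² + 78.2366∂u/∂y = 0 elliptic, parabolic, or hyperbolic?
Computing B² - 4AC with A = -59.081, B = -67.84, C = -30.32: discriminant = -2563.07808 (negative). Answer: elliptic.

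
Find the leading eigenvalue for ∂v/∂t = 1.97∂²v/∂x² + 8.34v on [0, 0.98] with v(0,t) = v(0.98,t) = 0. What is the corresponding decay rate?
Eigenvalues: λₙ = 1.97n²π²/0.98² - 8.34.
First three modes:
  n=1: λ₁ = 1.97π²/0.98² - 8.34 ≈ 11.905
  n=2: λ₂ = 7.88π²/0.98² - 8.34 ≈ 72.639
  n=3: λ₃ = 17.73π²/0.98² - 8.34 ≈ 173.863
Since 1.97π²/0.98² ≈ 20.245 > 8.34, all λₙ > 0.
The n=1 mode decays slowest → dominates as t → ∞.
Asymptotic: v ~ c₁ sin(πx/0.98) e^{-λ₁t} with decay rate λ₁ ≈ 11.905.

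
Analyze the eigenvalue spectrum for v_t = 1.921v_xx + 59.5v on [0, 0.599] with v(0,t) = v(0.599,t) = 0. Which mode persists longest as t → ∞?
Eigenvalues: λₙ = 1.921n²π²/0.599² - 59.5.
First three modes:
  n=1: λ₁ = 1.921π²/0.599² - 59.5 ≈ -6.659
  n=2: λ₂ = 7.684π²/0.599² - 59.5 ≈ 151.865
  n=3: λ₃ = 17.289π²/0.599² - 59.5 ≈ 416.072
Since 1.921π²/0.599² ≈ 52.841 < 59.5, λ₁ < 0.
The n=1 mode grows fastest (−λₙ is largest for n=1) → dominates.
Asymptotic: v ~ c₁ sin(πx/0.599) e^{6.659t} (exponential growth at rate −λ₁ ≈ 6.659).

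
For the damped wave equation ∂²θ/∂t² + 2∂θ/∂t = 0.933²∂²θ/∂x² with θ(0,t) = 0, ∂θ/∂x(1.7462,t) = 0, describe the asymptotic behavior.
θ → 0. Damping (γ=2) dissipates energy; oscillations decay exponentially.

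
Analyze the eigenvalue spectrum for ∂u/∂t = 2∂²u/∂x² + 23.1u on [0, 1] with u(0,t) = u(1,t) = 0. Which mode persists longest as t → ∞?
Eigenvalues: λₙ = 2n²π²/1² - 23.1.
First three modes:
  n=1: λ₁ = 2π² - 23.1 ≈ -3.361
  n=2: λ₂ = 8π² - 23.1 ≈ 55.857
  n=3: λ₃ = 18π² - 23.1 ≈ 154.553
Since 2π² ≈ 19.739 < 23.1, λ₁ < 0.
The n=1 mode grows fastest (−λₙ is largest for n=1) → dominates.
Asymptotic: u ~ c₁ sin(πx/1) e^{3.361t} (exponential growth at rate −λ₁ ≈ 3.361).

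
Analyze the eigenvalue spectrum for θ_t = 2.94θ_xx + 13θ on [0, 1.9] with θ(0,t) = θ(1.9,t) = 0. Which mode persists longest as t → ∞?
Eigenvalues: λₙ = 2.94n²π²/1.9² - 13.
First three modes:
  n=1: λ₁ = 2.94π²/1.9² - 13 ≈ -4.962
  n=2: λ₂ = 11.76π²/1.9² - 13 ≈ 19.151
  n=3: λ₃ = 26.46π²/1.9² - 13 ≈ 59.341
Since 2.94π²/1.9² ≈ 8.038 < 13, λ₁ < 0.
The n=1 mode grows fastest (−λₙ is largest for n=1) → dominates.
Asymptotic: θ ~ c₁ sin(πx/1.9) e^{4.962t} (exponential growth at rate −λ₁ ≈ 4.962).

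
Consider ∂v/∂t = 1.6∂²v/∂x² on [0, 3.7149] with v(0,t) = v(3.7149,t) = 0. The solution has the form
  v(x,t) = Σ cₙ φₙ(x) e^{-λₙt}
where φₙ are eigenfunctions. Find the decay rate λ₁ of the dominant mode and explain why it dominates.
Eigenvalues: λₙ = 1.6n²π²/3.7149².
First three modes:
  n=1: λ₁ = 1.6π²/3.7149² ≈ 1.144
  n=2: λ₂ = 6.4π²/3.7149² ≈ 4.577 (4× faster decay)
  n=3: λ₃ = 14.4π²/3.7149² ≈ 10.298 (9× faster decay)
As t → ∞, higher modes decay exponentially faster. The n=1 mode dominates: v ~ c₁ sin(πx/3.7149) e^{-λ₁t}.
Decay rate: λ₁ = 1.6π²/3.7149² ≈ 1.144.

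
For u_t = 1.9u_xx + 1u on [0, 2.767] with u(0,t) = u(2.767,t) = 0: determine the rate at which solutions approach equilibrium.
Eigenvalues: λₙ = 1.9n²π²/2.767² - 1.
First three modes:
  n=1: λ₁ = 1.9π²/2.767² - 1 ≈ 1.449
  n=2: λ₂ = 7.6π²/2.767² - 1 ≈ 8.797
  n=3: λ₃ = 17.1π²/2.767² - 1 ≈ 21.043
Since 1.9π²/2.767² ≈ 2.449 > 1, all λₙ > 0.
The n=1 mode decays slowest → dominates as t → ∞.
Asymptotic: u ~ c₁ sin(πx/2.767) e^{-λ₁t} with decay rate λ₁ ≈ 1.449.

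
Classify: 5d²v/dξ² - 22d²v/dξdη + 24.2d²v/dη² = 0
Parabolic (discriminant = 0).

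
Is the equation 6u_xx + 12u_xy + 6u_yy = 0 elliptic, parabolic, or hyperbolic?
Computing B² - 4AC with A = 6, B = 12, C = 6: discriminant = 0 (zero). Answer: parabolic.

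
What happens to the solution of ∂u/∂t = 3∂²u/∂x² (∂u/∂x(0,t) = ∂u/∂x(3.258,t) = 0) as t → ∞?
u → constant (steady state). Heat is conserved (no flux at boundaries); solution approaches the spatial average.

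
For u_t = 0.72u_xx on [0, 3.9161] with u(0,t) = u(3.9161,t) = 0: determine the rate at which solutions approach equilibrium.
Eigenvalues: λₙ = 0.72n²π²/3.9161².
First three modes:
  n=1: λ₁ = 0.72π²/3.9161² ≈ 0.463
  n=2: λ₂ = 2.88π²/3.9161² ≈ 1.853 (4× faster decay)
  n=3: λ₃ = 6.48π²/3.9161² ≈ 4.17 (9× faster decay)
As t → ∞, higher modes decay exponentially faster. The n=1 mode dominates: u ~ c₁ sin(πx/3.9161) e^{-λ₁t}.
Decay rate: λ₁ = 0.72π²/3.9161² ≈ 0.463.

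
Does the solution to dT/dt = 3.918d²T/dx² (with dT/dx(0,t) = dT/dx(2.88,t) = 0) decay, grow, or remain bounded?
T → constant (steady state). Heat is conserved (no flux at boundaries); solution approaches the spatial average.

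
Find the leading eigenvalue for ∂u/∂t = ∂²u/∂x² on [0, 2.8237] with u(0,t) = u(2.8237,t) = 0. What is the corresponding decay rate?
Eigenvalues: λₙ = n²π²/2.8237².
First three modes:
  n=1: λ₁ = π²/2.8237² ≈ 1.238
  n=2: λ₂ = 4π²/2.8237² ≈ 4.951 (4× faster decay)
  n=3: λ₃ = 9π²/2.8237² ≈ 11.141 (9× faster decay)
As t → ∞, higher modes decay exponentially faster. The n=1 mode dominates: u ~ c₁ sin(πx/2.8237) e^{-λ₁t}.
Decay rate: λ₁ = π²/2.8237² ≈ 1.238.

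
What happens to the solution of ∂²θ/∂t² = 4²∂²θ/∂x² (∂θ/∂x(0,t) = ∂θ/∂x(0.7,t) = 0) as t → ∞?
θ oscillates about a mean that drifts linearly in t (generically unbounded; no decay). There is no damping, so the nonconstant modes persist as standing waves (energy conserved, no decay). But with Neumann conditions at both ends the constant mode has eigenvalue 0: the spatial mean M(t) of θ satisfies M'' = 0, so M(t) = M(0) + M'(0)·t. Unless the initial velocity has zero mean (∫θ_t(x,0)dx = 0), the solution grows linearly in t (unbounded, though not exponentially); if it does have zero mean, the solution stays bounded and simply oscillates.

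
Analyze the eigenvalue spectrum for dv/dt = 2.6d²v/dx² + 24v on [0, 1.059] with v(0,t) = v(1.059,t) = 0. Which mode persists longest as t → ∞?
Eigenvalues: λₙ = 2.6n²π²/1.059² - 24.
First three modes:
  n=1: λ₁ = 2.6π²/1.059² - 24 ≈ -1.119
  n=2: λ₂ = 10.4π²/1.059² - 24 ≈ 67.525
  n=3: λ₃ = 23.4π²/1.059² - 24 ≈ 181.932
Since 2.6π²/1.059² ≈ 22.881 < 24, λ₁ < 0.
The n=1 mode grows fastest (−λₙ is largest for n=1) → dominates.
Asymptotic: v ~ c₁ sin(πx/1.059) e^{1.119t} (exponential growth at rate −λ₁ ≈ 1.119).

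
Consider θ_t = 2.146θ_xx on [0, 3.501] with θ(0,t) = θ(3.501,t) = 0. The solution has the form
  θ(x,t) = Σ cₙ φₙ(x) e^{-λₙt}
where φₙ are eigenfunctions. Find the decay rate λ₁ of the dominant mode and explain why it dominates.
Eigenvalues: λₙ = 2.146n²π²/3.501².
First three modes:
  n=1: λ₁ = 2.146π²/3.501² ≈ 1.728
  n=2: λ₂ = 8.584π²/3.501² ≈ 6.912 (4× faster decay)
  n=3: λ₃ = 19.314π²/3.501² ≈ 15.552 (9× faster decay)
As t → ∞, higher modes decay exponentially faster. The n=1 mode dominates: θ ~ c₁ sin(πx/3.501) e^{-λ₁t}.
Decay rate: λ₁ = 2.146π²/3.501² ≈ 1.728.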